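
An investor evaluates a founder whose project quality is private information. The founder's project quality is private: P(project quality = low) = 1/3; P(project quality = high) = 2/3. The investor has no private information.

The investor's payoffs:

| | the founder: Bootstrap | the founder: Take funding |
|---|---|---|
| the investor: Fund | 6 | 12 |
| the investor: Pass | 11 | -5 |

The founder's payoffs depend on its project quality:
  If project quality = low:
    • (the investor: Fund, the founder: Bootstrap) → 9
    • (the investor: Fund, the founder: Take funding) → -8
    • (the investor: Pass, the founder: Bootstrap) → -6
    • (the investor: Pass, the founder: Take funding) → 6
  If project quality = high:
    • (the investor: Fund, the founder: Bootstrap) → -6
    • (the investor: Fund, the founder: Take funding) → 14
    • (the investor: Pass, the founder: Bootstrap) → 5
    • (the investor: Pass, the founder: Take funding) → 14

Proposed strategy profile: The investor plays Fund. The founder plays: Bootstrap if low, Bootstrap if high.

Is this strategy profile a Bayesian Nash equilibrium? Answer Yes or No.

No

A profile is a BNE iff every type of every player is best-responding given beliefs about the other side.
The investor plays Fund: E[Fund] = 1/3·(6) + 2/3·(6) = 6; E[Pass] = 11. Not best-responding. ✗
The founder (project quality low), facing Fund: Bootstrap gives 9, Take funding gives -8. Proposed Bootstrap is best. ✓
The founder (project quality high), facing Fund: Bootstrap gives -6, Take funding gives 14. Proposed Bootstrap is not best — profitable deviation exists. ✗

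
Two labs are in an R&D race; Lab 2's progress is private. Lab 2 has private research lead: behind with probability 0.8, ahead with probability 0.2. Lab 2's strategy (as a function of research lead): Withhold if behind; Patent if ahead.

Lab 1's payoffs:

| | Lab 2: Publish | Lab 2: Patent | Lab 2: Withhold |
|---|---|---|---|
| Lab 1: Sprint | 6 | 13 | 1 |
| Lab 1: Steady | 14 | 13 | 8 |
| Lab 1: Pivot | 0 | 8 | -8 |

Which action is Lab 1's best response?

Steady

E[Sprint] = 0.8·(1) + 0.2·(13) = 3.4
E[Steady] = 0.8·(8) + 0.2·(13) = 9
E[Pivot] = 0.8·(-8) + 0.2·(8) = -4.8
Best response: Steady (9 is the largest).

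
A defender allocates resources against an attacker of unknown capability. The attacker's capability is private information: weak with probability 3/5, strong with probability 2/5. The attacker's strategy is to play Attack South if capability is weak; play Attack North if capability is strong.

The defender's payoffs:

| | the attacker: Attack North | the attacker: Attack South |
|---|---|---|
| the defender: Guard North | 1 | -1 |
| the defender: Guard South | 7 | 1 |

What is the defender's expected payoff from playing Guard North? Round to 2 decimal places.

Take the expectation over the attacker's capability, weighting each type's action by its prior probability.
E[Guard North] = 3/5·(-1) + 2/5·1 = (-3/5) + 2/5 = -1/5

-0.20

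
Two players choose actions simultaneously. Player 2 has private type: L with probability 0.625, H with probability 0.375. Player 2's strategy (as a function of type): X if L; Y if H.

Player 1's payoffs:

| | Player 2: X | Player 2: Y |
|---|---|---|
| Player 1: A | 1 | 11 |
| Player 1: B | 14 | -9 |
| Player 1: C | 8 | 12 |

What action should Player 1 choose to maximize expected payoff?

C

E[A] = 0.625·(1) + 0.375·(11) = 4.75
E[B] = 0.625·(14) + 0.375·(-9) = 5.375
E[C] = 0.625·(8) + 0.375·(12) = 9.5
Best response: C (9.5 is the largest).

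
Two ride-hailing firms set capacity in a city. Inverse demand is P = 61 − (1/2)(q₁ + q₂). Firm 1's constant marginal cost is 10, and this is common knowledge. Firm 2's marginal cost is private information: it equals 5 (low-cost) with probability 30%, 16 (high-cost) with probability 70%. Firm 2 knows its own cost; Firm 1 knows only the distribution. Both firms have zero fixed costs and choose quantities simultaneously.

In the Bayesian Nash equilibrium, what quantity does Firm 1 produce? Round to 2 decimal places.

35.80

Firm 2 with cost c maximizes (61 − (1/2)(q₁+q₂) − c)·q₂, giving q₂(c) = (61 − c − (1/2)q₁).
E[c₂] = 0.3·5 + 0.7·16 = 12.7
Firm 1's FOC against E[q₂] yields q₁ = (61 − 2·10 + E[c₂])/(3/2) = (61 − 20 + 12.7)/(3/2) = 35.8.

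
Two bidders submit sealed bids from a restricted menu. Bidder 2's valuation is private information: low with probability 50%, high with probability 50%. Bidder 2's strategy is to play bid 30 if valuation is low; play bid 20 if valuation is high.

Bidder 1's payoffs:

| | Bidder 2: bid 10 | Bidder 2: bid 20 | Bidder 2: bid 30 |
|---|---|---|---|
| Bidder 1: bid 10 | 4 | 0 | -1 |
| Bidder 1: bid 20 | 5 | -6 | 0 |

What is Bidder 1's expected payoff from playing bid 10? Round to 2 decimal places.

E[bid 10] = 0.5·(-1) + 0.5·0 = (-0.5) + 0 = -0.5

-0.50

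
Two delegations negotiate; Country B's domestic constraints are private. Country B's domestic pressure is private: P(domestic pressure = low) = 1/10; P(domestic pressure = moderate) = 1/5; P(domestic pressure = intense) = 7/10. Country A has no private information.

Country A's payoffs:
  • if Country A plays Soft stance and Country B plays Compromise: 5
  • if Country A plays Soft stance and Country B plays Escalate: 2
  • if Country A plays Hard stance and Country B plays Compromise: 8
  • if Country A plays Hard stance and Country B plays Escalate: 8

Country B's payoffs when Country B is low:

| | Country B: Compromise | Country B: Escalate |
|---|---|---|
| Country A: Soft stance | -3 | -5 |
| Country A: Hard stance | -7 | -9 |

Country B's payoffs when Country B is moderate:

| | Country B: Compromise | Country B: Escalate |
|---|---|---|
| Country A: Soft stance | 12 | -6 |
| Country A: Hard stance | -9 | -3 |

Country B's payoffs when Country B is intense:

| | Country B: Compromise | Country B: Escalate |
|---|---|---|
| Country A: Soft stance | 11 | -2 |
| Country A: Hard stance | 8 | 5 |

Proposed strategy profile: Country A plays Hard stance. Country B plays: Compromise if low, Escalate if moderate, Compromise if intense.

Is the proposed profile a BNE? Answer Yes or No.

Country A plays Hard stance: E[Hard stance] = 1/10·(8) + 1/5·(8) + 7/10·(8) = 8; E[Soft stance] = 22/5. Best-responding. ✓
Country B (domestic pressure low), facing Hard stance: Compromise gives -7, Escalate gives -9. Proposed Compromise is best. ✓
Country B (domestic pressure moderate), facing Hard stance: Compromise gives -9, Escalate gives -3. Proposed Escalate is best. ✓
Country B (domestic pressure intense), facing Hard stance: Compromise gives 8, Escalate gives 5. Proposed Compromise is best. ✓

Yes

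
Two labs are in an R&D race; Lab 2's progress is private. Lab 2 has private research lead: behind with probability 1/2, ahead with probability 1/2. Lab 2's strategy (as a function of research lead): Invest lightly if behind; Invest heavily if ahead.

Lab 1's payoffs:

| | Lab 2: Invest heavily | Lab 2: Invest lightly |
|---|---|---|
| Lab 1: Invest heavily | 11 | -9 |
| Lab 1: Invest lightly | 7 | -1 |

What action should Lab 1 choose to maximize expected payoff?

Invest lightly

Compute Lab 1's expected payoff for each action, taking the expectation over Lab 2's type.
E[Invest heavily] = 1/2·(-9) + 1/2·(11) = 1
E[Invest lightly] = 1/2·(-1) + 1/2·(7) = 3
Best response: Invest lightly (3 is the largest).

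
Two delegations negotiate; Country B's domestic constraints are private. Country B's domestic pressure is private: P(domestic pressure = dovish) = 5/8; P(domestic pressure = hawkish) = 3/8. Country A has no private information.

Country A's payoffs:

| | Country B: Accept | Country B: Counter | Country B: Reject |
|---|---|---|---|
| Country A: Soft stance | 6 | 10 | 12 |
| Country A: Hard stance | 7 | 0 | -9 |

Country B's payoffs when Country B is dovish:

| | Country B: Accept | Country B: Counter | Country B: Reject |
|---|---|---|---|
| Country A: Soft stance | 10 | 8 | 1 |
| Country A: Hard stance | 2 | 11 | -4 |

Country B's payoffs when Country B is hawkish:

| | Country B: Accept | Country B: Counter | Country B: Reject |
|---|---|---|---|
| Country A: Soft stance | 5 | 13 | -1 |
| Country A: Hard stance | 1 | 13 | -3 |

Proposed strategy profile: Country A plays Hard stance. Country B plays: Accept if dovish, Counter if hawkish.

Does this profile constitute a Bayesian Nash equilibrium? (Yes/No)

No

Country A plays Hard stance: E[Hard stance] = 5/8·(7) + 3/8·(0) = 35/8; E[Soft stance] = 15/2. Not best-responding. ✗
Country B (domestic pressure dovish), facing Hard stance: Accept gives 2, Counter gives 11, Reject gives -4. Proposed Accept is not best — profitable deviation exists. ✗
Country B (domestic pressure hawkish), facing Hard stance: Accept gives 1, Counter gives 13, Reject gives -3. Proposed Counter is best. ✓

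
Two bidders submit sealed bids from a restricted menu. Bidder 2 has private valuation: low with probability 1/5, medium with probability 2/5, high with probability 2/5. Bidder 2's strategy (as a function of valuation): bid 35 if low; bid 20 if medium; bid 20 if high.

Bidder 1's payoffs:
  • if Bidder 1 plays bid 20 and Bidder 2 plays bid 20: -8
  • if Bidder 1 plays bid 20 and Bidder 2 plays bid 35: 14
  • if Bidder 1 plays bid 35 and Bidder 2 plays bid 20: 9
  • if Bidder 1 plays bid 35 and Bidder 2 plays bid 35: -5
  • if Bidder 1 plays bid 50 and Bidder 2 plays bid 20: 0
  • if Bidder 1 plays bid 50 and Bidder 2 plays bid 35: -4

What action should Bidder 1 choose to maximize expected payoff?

bid 35

Compute Bidder 1's expected payoff for each action, taking the expectation over Bidder 2's type.
E[bid 20] = 1/5·(14) + 2/5·(-8) + 2/5·(-8) = -18/5
E[bid 35] = 1/5·(-5) + 2/5·(9) + 2/5·(9) = 31/5
E[bid 50] = 1/5·(-4) + 2/5·(0) + 2/5·(0) = -4/5
Best response: bid 35 (31/5 is the largest).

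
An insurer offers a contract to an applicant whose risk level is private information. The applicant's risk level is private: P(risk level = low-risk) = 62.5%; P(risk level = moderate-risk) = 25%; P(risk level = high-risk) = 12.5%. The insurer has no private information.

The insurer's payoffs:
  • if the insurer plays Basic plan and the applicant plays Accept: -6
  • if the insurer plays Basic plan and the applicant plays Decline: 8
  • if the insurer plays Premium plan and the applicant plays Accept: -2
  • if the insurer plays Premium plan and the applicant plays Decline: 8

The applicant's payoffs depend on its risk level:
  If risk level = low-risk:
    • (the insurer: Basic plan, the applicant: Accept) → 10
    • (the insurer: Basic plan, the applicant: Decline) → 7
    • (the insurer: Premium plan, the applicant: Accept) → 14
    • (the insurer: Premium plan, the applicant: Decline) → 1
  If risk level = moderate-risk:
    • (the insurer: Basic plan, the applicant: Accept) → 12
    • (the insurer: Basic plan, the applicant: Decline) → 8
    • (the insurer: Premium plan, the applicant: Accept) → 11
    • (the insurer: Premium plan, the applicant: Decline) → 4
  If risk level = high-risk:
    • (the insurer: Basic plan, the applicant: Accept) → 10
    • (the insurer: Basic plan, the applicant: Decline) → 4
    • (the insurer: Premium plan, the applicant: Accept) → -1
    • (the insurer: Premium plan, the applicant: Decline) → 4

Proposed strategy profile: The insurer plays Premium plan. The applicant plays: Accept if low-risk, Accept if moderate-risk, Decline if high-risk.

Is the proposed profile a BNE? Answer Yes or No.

Yes

A profile is a BNE iff every type of every player is best-responding given beliefs about the other side.
The insurer plays Premium plan: E[Premium plan] = 0.625·(-2) + 0.25·(-2) + 0.125·(8) = -0.75; E[Basic plan] = -4.25. Best-responding. ✓
The applicant (risk level low-risk), facing Premium plan: Accept gives 14, Decline gives 1. Proposed Accept is best. ✓
The applicant (risk level moderate-risk), facing Premium plan: Accept gives 11, Decline gives 4. Proposed Accept is best. ✓
The applicant (risk level high-risk), facing Premium plan: Accept gives -1, Decline gives 4. Proposed Decline is best. ✓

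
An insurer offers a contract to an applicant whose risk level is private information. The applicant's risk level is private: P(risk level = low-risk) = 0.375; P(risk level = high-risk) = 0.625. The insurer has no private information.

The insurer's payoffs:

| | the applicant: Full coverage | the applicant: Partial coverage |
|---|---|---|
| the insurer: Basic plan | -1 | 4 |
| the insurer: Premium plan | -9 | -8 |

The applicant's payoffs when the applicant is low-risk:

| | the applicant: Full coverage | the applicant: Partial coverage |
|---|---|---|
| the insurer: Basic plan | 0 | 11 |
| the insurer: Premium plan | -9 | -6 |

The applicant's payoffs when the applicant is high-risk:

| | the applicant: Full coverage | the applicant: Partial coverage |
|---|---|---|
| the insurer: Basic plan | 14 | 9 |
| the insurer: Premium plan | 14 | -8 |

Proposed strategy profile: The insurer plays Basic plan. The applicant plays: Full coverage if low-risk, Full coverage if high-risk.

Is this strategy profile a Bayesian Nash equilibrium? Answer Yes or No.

No

The insurer plays Basic plan: E[Basic plan] = 0.375·(-1) + 0.625·(-1) = -1; E[Premium plan] = -9. Best-responding. ✓
The applicant (risk level low-risk), facing Basic plan: Full coverage gives 0, Partial coverage gives 11. Proposed Full coverage is not best — profitable deviation exists. ✗
The applicant (risk level high-risk), facing Basic plan: Full coverage gives 14, Partial coverage gives 9. Proposed Full coverage is best. ✓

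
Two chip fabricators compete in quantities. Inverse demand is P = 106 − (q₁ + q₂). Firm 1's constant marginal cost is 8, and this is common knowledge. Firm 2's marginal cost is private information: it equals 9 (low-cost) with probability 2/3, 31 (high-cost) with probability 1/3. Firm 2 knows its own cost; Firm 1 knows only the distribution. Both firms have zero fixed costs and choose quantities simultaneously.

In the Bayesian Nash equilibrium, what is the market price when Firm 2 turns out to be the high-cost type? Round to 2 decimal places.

Firm 2 with cost c maximizes (106 − (q₁+q₂) − c)·q₂, giving q₂(c) = (106 − c − q₁)/2.
E[c₂] = 2/3·9 + 1/3·31 = 16.3333
Firm 1's FOC against E[q₂] yields q₁ = (106 − 2·8 + E[c₂])/3 = (106 − 16 + 16.3333)/3 = 35.4444.
q₂(high-cost) = 19.7778, so P = 106 − (35.4444 + 19.7778) = 50.7778.

50.78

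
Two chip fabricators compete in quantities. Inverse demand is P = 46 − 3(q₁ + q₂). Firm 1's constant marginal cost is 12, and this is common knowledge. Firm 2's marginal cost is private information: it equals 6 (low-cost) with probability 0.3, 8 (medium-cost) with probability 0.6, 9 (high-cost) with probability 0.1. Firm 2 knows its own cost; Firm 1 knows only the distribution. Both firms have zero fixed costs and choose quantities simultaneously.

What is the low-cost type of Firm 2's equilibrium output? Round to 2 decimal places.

Firm 2 with cost c maximizes (46 − 3(q₁+q₂) − c)·q₂, giving q₂(c) = (46 − c − 3q₁)/6.
E[c₂] = 0.3·6 + 0.6·8 + 0.1·9 = 7.5
Firm 1's FOC against E[q₂] yields q₁ = (46 − 2·12 + E[c₂])/9 = (46 − 24 + 7.5)/9 = 3.27778.
q₂(low-cost) = (46 − 6 − 3·3.27778)/6 = 5.02778.

5.03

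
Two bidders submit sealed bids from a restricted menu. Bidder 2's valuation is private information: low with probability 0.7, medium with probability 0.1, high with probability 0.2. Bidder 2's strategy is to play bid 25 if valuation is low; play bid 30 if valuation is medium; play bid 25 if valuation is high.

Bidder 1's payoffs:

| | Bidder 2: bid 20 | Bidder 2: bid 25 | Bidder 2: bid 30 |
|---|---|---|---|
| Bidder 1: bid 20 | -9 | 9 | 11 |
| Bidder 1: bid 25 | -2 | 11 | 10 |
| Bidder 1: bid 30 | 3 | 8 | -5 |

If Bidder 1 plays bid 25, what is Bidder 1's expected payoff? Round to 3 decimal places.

E[bid 25] = 0.7·11 + 0.1·10 + 0.2·11 = 7.7 + 1 + 2.2 = 10.9

10.900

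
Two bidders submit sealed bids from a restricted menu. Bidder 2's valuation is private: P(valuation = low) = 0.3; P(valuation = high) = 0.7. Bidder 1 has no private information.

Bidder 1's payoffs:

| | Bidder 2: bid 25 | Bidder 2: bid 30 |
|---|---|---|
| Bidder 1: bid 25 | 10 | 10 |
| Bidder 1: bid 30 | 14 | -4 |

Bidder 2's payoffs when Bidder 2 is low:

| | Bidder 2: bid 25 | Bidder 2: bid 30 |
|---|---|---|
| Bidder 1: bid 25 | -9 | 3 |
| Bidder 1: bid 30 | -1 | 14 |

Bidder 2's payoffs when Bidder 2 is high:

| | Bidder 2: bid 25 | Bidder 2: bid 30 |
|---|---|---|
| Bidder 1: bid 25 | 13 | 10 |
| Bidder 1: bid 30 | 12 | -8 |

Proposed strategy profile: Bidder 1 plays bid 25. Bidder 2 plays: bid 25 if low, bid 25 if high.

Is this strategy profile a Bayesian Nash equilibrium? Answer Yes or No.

No

Bidder 1 plays bid 25: E[bid 25] = 0.3·(10) + 0.7·(10) = 10; E[bid 30] = 14. Not best-responding. ✗
Bidder 2 (valuation low), facing bid 25: bid 25 gives -9, bid 30 gives 3. Proposed bid 25 is not best — profitable deviation exists. ✗
Bidder 2 (valuation high), facing bid 25: bid 25 gives 13, bid 30 gives 10. Proposed bid 25 is best. ✓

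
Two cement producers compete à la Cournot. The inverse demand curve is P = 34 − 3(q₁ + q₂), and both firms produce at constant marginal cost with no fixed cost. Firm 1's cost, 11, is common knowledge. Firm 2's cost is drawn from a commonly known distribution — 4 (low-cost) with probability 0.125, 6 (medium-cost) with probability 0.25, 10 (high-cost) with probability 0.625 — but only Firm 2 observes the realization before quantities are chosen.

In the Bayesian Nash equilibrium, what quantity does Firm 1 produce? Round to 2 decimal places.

Each type of Firm 2 best-responds to q₁; Firm 1 best-responds to the expected q₂ over Firm 2's types.
Firm 2 with cost c maximizes (34 − 3(q₁+q₂) − c)·q₂, giving q₂(c) = (34 − c − 3q₁)/6.
E[c₂] = 0.125·4 + 0.25·6 + 0.625·10 = 8.25
Firm 1's FOC against E[q₂] yields q₁ = (34 − 2·11 + E[c₂])/9 = (34 − 22 + 8.25)/9 = 2.25.

2.25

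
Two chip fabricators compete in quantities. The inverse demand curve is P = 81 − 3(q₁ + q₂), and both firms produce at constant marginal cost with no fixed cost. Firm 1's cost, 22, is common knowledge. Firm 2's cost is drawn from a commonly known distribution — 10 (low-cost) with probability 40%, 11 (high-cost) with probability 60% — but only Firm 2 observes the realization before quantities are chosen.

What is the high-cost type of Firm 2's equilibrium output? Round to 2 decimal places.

9.02

Firm 2 with cost c maximizes (81 − 3(q₁+q₂) − c)·q₂, giving q₂(c) = (81 − c − 3q₁)/6.
E[c₂] = 0.4·10 + 0.6·11 = 10.6
Firm 1's FOC against E[q₂] yields q₁ = (81 − 2·22 + E[c₂])/9 = (81 − 44 + 10.6)/9 = 5.28889.
q₂(high-cost) = (81 − 11 − 3·5.28889)/6 = 9.02222.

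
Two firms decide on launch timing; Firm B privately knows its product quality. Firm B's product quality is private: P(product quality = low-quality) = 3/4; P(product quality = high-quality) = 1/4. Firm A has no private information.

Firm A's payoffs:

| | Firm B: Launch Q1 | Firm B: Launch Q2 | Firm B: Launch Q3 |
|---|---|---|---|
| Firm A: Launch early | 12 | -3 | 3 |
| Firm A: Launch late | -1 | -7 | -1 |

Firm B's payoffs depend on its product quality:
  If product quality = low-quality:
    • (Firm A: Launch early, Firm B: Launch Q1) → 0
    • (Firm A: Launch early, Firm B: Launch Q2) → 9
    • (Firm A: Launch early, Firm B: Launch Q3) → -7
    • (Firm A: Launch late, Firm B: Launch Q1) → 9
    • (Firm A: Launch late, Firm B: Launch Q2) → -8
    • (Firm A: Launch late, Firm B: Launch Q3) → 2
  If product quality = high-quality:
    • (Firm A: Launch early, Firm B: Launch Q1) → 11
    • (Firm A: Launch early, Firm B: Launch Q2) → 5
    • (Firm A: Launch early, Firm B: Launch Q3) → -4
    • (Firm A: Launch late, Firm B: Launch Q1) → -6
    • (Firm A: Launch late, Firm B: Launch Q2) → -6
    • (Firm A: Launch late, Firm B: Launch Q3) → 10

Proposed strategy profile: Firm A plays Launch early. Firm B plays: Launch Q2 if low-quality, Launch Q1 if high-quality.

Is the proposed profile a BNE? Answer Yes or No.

Yes

Firm A plays Launch early: E[Launch early] = 3/4·(-3) + 1/4·(12) = 3/4; E[Launch late] = -11/2. Best-responding. ✓
Firm B (product quality low-quality), facing Launch early: Launch Q1 gives 0, Launch Q2 gives 9, Launch Q3 gives -7. Proposed Launch Q2 is best. ✓
Firm B (product quality high-quality), facing Launch early: Launch Q1 gives 11, Launch Q2 gives 5, Launch Q3 gives -4. Proposed Launch Q1 is best. ✓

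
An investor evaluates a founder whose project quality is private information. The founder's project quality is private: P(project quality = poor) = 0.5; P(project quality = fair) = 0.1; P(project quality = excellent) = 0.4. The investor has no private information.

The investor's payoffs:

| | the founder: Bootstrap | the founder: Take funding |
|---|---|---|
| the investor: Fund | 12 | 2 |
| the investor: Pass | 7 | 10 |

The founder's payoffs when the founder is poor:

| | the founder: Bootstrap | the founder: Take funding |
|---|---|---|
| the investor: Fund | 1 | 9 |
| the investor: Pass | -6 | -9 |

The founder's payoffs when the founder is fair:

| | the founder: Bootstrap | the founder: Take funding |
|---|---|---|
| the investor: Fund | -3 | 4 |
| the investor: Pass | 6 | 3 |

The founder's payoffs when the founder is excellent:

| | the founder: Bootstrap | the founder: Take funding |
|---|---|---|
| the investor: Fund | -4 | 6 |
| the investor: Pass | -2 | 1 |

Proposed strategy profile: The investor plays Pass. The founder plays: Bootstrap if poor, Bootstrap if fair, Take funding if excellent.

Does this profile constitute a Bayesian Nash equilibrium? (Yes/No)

Yes

A profile is a BNE iff every type of every player is best-responding given beliefs about the other side.
The investor plays Pass: E[Pass] = 0.5·(7) + 0.1·(7) + 0.4·(10) = 8.2; E[Fund] = 8. Best-responding. ✓
The founder (project quality poor), facing Pass: Bootstrap gives -6, Take funding gives -9. Proposed Bootstrap is best. ✓
The founder (project quality fair), facing Pass: Bootstrap gives 6, Take funding gives 3. Proposed Bootstrap is best. ✓
The founder (project quality excellent), facing Pass: Bootstrap gives -2, Take funding gives 1. Proposed Take funding is best. ✓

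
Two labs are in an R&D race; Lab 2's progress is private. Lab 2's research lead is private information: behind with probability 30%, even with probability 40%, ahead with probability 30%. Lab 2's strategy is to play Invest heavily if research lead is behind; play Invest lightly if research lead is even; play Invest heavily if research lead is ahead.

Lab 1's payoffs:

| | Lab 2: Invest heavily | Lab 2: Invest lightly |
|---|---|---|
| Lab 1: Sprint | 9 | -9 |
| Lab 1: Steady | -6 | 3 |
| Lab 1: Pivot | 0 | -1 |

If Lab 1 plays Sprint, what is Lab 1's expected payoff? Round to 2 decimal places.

Take the expectation over Lab 2's research lead, weighting each type's action by its prior probability.
E[Sprint] = 0.3·9 + 0.4·(-9) + 0.3·9 = 2.7 + (-3.6) + 2.7 = 1.8

1.80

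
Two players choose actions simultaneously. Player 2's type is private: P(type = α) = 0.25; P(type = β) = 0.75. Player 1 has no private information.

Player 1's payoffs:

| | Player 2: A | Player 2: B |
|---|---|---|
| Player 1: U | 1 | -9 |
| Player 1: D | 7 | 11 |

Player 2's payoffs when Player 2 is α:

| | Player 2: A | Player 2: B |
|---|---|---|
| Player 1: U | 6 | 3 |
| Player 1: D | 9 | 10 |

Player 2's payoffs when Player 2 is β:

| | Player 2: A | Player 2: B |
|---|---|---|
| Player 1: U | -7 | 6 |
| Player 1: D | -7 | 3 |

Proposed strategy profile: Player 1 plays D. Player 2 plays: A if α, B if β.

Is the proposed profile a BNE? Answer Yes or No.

No

Player 1 plays D: E[D] = 0.25·(7) + 0.75·(11) = 10; E[U] = -6.5. Best-responding. ✓
Player 2 (type α), facing D: A gives 9, B gives 10. Proposed A is not best — profitable deviation exists. ✗
Player 2 (type β), facing D: A gives -7, B gives 3. Proposed B is best. ✓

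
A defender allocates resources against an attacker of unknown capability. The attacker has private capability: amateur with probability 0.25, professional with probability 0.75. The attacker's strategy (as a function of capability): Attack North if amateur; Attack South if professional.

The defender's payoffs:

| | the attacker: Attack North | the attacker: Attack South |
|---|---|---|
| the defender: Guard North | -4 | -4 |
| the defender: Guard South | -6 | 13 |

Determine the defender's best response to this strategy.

Compute the defender's expected payoff for each action, taking the expectation over the attacker's type.
E[Guard North] = 0.25·(-4) + 0.75·(-4) = -4
E[Guard South] = 0.25·(-6) + 0.75·(13) = 8.25
Best response: Guard South (8.25 is the largest).

Guard South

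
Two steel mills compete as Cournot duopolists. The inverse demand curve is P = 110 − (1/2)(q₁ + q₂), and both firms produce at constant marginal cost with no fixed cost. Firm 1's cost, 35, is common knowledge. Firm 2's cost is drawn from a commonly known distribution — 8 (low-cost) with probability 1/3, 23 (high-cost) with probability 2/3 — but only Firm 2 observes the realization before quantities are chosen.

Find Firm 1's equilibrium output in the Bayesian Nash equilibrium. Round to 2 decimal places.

38.67

Each type of Firm 2 best-responds to q₁; Firm 1 best-responds to the expected q₂ over Firm 2's types.
Firm 2 with cost c maximizes (110 − (1/2)(q₁+q₂) − c)·q₂, giving q₂(c) = (110 − c − (1/2)q₁).
E[c₂] = 1/3·8 + 2/3·23 = 18
Firm 1's FOC against E[q₂] yields q₁ = (110 − 2·35 + E[c₂])/(3/2) = (110 − 70 + 18)/(3/2) = 38.6667.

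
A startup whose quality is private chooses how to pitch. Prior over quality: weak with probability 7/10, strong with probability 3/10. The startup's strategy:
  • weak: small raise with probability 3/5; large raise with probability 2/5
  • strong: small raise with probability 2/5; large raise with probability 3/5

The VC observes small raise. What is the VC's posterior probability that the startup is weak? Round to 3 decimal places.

0.778

Apply Bayes' rule using the sender's strategy as the likelihood.
P(small raise) = (7/10)·(3/5) + (3/10)·(2/5) = 27/50
P(weak | small raise) = ((7/10)·(3/5)) / (27/50) = (21/50) / (27/50) = 7/9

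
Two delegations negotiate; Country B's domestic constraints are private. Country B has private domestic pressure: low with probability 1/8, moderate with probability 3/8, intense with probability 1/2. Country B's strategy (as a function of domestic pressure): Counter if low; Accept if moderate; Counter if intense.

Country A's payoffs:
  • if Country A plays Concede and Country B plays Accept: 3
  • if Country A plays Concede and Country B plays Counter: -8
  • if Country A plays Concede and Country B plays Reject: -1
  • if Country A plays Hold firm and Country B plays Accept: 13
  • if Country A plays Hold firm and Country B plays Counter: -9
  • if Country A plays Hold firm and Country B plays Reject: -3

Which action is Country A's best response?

E[Concede] = 1/8·(-8) + 3/8·(3) + 1/2·(-8) = -31/8
E[Hold firm] = 1/8·(-9) + 3/8·(13) + 1/2·(-9) = -3/4
Best response: Hold firm (-3/4 is the largest).

Hold firm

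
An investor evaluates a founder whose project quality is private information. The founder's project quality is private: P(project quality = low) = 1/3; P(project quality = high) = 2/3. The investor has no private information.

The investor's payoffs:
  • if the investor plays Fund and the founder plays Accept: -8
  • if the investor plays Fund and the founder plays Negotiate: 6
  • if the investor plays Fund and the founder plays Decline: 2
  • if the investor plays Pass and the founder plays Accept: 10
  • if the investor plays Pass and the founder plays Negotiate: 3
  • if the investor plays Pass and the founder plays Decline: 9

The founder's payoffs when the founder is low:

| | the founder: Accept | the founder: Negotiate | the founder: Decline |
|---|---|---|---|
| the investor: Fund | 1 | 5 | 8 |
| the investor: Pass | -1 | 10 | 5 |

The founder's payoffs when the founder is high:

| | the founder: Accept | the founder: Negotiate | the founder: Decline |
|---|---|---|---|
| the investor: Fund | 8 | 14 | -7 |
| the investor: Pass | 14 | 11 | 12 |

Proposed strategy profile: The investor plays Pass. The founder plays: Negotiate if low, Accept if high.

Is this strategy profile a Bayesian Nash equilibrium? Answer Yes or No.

Yes

The investor plays Pass: E[Pass] = 1/3·(3) + 2/3·(10) = 23/3; E[Fund] = -10/3. Best-responding. ✓
The founder (project quality low), facing Pass: Accept gives -1, Negotiate gives 10, Decline gives 5. Proposed Negotiate is best. ✓
The founder (project quality high), facing Pass: Accept gives 14, Negotiate gives 11, Decline gives 12. Proposed Accept is best. ✓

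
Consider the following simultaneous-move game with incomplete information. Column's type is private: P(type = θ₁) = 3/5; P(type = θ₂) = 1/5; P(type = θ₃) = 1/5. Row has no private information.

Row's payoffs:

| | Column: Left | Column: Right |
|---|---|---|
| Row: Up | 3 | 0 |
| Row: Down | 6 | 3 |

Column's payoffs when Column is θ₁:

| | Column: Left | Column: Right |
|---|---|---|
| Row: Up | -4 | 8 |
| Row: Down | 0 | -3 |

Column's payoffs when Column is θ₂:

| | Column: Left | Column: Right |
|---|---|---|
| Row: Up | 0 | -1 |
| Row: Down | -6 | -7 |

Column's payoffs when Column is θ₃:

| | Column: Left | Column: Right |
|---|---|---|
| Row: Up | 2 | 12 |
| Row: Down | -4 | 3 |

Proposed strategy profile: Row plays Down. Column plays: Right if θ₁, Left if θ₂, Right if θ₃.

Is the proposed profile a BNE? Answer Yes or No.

No

A profile is a BNE iff every type of every player is best-responding given beliefs about the other side.
Row plays Down: E[Down] = 3/5·(3) + 1/5·(6) + 1/5·(3) = 18/5; E[Up] = 3/5. Best-responding. ✓
Column (type θ₁), facing Down: Left gives 0, Right gives -3. Proposed Right is not best — profitable deviation exists. ✗
Column (type θ₂), facing Down: Left gives -6, Right gives -7. Proposed Left is best. ✓
Column (type θ₃), facing Down: Left gives -4, Right gives 3. Proposed Right is best. ✓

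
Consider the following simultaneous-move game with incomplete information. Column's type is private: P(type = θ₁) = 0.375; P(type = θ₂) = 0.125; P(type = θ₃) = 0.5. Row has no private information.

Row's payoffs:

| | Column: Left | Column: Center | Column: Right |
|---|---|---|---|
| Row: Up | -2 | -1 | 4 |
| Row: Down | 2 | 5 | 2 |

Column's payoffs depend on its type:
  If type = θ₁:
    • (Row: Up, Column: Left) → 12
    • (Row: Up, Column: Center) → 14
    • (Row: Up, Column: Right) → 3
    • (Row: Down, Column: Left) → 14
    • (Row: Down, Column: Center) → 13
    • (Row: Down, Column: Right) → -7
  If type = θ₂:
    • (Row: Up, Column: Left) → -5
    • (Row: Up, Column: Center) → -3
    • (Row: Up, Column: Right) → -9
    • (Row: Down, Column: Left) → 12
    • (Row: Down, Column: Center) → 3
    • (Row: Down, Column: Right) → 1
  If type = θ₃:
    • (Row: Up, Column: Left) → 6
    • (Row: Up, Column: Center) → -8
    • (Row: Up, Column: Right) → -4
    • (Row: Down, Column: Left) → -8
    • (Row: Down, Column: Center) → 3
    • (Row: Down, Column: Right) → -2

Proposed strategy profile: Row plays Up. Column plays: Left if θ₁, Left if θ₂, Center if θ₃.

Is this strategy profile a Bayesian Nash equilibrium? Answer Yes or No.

No

Row plays Up: E[Up] = 0.375·(-2) + 0.125·(-2) + 0.5·(-1) = -1.5; E[Down] = 3.5. Not best-responding. ✗
Column (type θ₁), facing Up: Left gives 12, Center gives 14, Right gives 3. Proposed Left is not best — profitable deviation exists. ✗
Column (type θ₂), facing Up: Left gives -5, Center gives -3, Right gives -9. Proposed Left is not best — profitable deviation exists. ✗
Column (type θ₃), facing Up: Left gives 6, Center gives -8, Right gives -4. Proposed Center is not best — profitable deviation exists. ✗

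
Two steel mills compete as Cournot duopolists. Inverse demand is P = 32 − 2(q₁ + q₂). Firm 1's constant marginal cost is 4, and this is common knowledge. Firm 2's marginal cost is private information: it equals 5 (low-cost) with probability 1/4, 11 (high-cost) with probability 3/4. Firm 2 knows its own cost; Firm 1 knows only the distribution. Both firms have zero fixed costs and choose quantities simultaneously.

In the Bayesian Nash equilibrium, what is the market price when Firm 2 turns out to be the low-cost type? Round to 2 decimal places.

12.92

Each type of Firm 2 best-responds to q₁; Firm 1 best-responds to the expected q₂ over Firm 2's types.
Firm 2 with cost c maximizes (32 − 2(q₁+q₂) − c)·q₂, giving q₂(c) = (32 − c − 2q₁)/4.
E[c₂] = 1/4·5 + 3/4·11 = 9.5
Firm 1's FOC against E[q₂] yields q₁ = (32 − 2·4 + E[c₂])/6 = (32 − 8 + 9.5)/6 = 5.58333.
q₂(low-cost) = 3.95833, so P = 32 − 2·(5.58333 + 3.95833) = 12.9167.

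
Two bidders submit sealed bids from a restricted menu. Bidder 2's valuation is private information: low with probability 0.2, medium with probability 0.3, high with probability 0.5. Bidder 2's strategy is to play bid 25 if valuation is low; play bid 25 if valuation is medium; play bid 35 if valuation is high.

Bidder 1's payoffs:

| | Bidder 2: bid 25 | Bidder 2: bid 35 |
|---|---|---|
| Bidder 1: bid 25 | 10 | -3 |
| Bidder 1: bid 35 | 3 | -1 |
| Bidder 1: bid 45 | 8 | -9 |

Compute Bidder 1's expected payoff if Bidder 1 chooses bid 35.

E[bid 35] = 0.2·3 + 0.3·3 + 0.5·(-1) = 0.6 + 0.9 + (-0.5) = 1

1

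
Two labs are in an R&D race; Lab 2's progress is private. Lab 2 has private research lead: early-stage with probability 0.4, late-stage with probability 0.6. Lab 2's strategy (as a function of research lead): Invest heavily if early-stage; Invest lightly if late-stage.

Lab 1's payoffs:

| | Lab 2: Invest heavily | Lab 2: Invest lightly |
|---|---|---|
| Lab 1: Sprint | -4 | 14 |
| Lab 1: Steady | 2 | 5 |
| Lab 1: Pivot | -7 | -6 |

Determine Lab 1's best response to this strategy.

Compute Lab 1's expected payoff for each action, taking the expectation over Lab 2's type.
E[Sprint] = 0.4·(-4) + 0.6·(14) = 6.8
E[Steady] = 0.4·(2) + 0.6·(5) = 3.8
E[Pivot] = 0.4·(-7) + 0.6·(-6) = -6.4
Best response: Sprint (6.8 is the largest).

Sprint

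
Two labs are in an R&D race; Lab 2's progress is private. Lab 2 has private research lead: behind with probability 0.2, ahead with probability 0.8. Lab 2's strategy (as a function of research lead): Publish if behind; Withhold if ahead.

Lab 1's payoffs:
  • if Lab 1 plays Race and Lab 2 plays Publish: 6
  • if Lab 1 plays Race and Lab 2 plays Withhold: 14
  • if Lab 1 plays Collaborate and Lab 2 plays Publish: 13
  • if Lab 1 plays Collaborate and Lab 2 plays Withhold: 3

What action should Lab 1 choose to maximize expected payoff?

E[Race] = 0.2·(6) + 0.8·(14) = 12.4
E[Collaborate] = 0.2·(13) + 0.8·(3) = 5
Best response: Race (12.4 is the largest).

Race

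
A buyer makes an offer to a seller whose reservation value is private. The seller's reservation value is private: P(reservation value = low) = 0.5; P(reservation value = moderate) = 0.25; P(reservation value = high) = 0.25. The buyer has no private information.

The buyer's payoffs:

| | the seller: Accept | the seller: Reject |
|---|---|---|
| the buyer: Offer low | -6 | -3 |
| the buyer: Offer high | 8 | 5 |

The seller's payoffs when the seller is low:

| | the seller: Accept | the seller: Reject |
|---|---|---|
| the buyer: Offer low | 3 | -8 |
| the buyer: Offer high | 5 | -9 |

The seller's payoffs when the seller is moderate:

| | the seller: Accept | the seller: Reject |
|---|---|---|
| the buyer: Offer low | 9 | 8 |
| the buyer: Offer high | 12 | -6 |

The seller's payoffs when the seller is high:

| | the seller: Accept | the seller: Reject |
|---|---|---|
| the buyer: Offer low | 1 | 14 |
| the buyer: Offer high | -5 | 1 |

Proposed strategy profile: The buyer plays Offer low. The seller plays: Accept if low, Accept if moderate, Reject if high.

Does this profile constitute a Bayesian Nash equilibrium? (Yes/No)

No

The buyer plays Offer low: E[Offer low] = 0.5·(-6) + 0.25·(-6) + 0.25·(-3) = -5.25; E[Offer high] = 7.25. Not best-responding. ✗
The seller (reservation value low), facing Offer low: Accept gives 3, Reject gives -8. Proposed Accept is best. ✓
The seller (reservation value moderate), facing Offer low: Accept gives 9, Reject gives 8. Proposed Accept is best. ✓
The seller (reservation value high), facing Offer low: Accept gives 1, Reject gives 14. Proposed Reject is best. ✓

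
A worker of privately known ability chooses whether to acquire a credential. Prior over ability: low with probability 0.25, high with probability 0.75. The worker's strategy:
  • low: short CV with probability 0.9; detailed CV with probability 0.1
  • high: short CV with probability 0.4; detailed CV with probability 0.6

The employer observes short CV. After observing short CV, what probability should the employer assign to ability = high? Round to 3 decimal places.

P(short CV) = 0.25·0.9 + 0.75·0.4 = 0.525
P(high | short CV) = (0.75·0.4) / 0.525 = 0.3 / 0.525 = 0.571429

0.571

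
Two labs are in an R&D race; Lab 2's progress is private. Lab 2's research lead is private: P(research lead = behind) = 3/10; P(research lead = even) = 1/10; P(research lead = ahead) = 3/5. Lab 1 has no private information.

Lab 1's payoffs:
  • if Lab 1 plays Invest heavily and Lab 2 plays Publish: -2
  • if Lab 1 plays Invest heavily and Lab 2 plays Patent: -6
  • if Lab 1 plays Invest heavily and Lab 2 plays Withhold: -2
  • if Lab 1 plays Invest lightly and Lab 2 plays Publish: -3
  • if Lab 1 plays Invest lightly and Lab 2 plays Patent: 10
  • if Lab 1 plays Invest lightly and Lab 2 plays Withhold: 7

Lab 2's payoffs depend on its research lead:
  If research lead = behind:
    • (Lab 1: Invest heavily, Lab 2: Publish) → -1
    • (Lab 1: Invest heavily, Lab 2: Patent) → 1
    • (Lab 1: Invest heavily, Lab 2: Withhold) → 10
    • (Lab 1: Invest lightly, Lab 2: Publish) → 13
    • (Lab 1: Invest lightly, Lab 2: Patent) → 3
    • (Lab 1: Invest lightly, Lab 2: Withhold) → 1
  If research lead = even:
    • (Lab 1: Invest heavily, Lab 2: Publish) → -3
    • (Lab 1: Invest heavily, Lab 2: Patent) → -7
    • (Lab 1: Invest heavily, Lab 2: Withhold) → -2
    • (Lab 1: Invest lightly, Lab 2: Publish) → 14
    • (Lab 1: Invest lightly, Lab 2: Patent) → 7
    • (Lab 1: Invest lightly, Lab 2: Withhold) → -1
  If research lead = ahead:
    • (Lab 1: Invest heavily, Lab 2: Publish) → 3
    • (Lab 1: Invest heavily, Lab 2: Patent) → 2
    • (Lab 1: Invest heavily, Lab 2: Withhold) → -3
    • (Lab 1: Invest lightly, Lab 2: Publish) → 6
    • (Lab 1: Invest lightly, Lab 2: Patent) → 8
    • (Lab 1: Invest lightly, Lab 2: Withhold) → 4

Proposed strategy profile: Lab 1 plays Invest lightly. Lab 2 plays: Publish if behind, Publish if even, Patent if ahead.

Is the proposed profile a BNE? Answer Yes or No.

Yes

Lab 1 plays Invest lightly: E[Invest lightly] = 3/10·(-3) + 1/10·(-3) + 3/5·(10) = 24/5; E[Invest heavily] = -22/5. Best-responding. ✓
Lab 2 (research lead behind), facing Invest lightly: Publish gives 13, Patent gives 3, Withhold gives 1. Proposed Publish is best. ✓
Lab 2 (research lead even), facing Invest lightly: Publish gives 14, Patent gives 7, Withhold gives -1. Proposed Publish is best. ✓
Lab 2 (research lead ahead), facing Invest lightly: Publish gives 6, Patent gives 8, Withhold gives 4. Proposed Patent is best. ✓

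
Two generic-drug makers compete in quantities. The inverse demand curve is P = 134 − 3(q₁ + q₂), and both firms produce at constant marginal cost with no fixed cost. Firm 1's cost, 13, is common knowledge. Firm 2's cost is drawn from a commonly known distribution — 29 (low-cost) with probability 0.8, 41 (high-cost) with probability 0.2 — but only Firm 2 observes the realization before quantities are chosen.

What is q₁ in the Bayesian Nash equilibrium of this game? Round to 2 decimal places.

15.49

Each type of Firm 2 best-responds to q₁; Firm 1 best-responds to the expected q₂ over Firm 2's types.
Firm 2 with cost c maximizes (134 − 3(q₁+q₂) − c)·q₂, giving q₂(c) = (134 − c − 3q₁)/6.
E[c₂] = 0.8·29 + 0.2·41 = 31.4
Firm 1's FOC against E[q₂] yields q₁ = (134 − 2·13 + E[c₂])/9 = (134 − 26 + 31.4)/9 = 15.4889.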